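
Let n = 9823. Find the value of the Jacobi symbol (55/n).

Reciprocity: 55 ≡ 3 and 9823 ≡ 3 (mod 4), so (55/9823) = −(9823/55).
Reduce top mod 55: now compute (33/55).
Reciprocity: 33 ≡ 1 and 55 ≡ 3 (mod 4), so (33/55) = +(55/33).
Reduce top mod 33: now compute (22/33).
Pull out 2: since 33 ≡ 1 (mod 8), (2/33) = +1.
Reciprocity: 11 ≡ 3 and 33 ≡ 1 (mod 4), so (11/33) = +(33/11).
Reduce top mod 11: now compute (0/11).
Top reduces to 0: gcd > 1, so the symbol is 0.

0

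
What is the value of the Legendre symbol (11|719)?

-1

Euler's criterion: (11/719) ≡ 11^359 (mod 719).
11^2 ≡ 121 (mod 719)
11^4 ≡ 261 (mod 719)
11^8 ≡ 535 (mod 719)
11^16 ≡ 63 (mod 719)
11^32 ≡ 374 (mod 719)
11^64 ≡ 390 (mod 719)
11^128 ≡ 391 (mod 719)
11^256 ≡ 453 (mod 719)
11^359 = 11^(256+64+32+4+2+1) ≡ 718 (mod 719).
Result is 718 ≡ −1, so (11/719) = −1.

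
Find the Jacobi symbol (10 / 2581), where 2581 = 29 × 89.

-1

Pull out 2: since 2581 ≡ 5 (mod 8), (2/2581) = -1.
Reciprocity: 5 ≡ 1 and 2581 ≡ 1 (mod 4), so (5/2581) = +(2581/5).
Reduce top mod 5: now compute (1/5).
Reached (1/5) = 1. Collecting the sign flips along the way, the symbol is -1.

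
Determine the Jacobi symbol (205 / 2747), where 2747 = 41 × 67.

0

Reciprocity: 205 ≡ 1 and 2747 ≡ 3 (mod 4), so (205/2747) = +(2747/205).
Reduce top mod 205: now compute (82/205).
Pull out 2: since 205 ≡ 5 (mod 8), (2/205) = -1.
Reciprocity: 41 ≡ 1 and 205 ≡ 1 (mod 4), so (41/205) = +(205/41).
Reduce top mod 41: now compute (0/41).
Top reduces to 0: gcd > 1, so the symbol is 0.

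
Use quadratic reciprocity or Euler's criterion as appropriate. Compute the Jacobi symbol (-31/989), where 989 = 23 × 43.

First reduce: -31 ≡ 958 (mod 989).
Pull out 2: since 989 ≡ 5 (mod 8), (2/989) = -1.
Reciprocity: 479 ≡ 3 and 989 ≡ 1 (mod 4), so (479/989) = +(989/479).
Reduce top mod 479: now compute (31/479).
Reciprocity: 31 ≡ 3 and 479 ≡ 3 (mod 4), so (31/479) = −(479/31).
Reduce top mod 31: now compute (14/31).
Pull out 2: since 31 ≡ 7 (mod 8), (2/31) = +1.
Reciprocity: 7 ≡ 3 and 31 ≡ 3 (mod 4), so (7/31) = −(31/7).
Reduce top mod 7: now compute (3/7).
Reciprocity: 3 ≡ 3 and 7 ≡ 3 (mod 4), so (3/7) = −(7/3).
Reduce top mod 3: now compute (1/3).
Reached (1/3) = 1. Collecting the sign flips along the way, the symbol is +1.

1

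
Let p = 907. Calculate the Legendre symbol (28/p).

-1

Pull out 2^2: since 907 ≡ 3 (mod 8), (2/907) = -1, so (2/907)^2 = +1.
Reciprocity: 7 ≡ 3 and 907 ≡ 3 (mod 4), so (7/907) = −(907/7).
Reduce top mod 7: now compute (4/7).
Pull out 2^2: since 7 ≡ 7 (mod 8), (2/7) = +1, so (2/7)^2 = +1.
Reached (1/7) = 1. Collecting the sign flips along the way, the symbol is -1.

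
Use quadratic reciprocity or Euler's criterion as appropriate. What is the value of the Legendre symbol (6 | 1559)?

1

Pull out 2: since 1559 ≡ 7 (mod 8), (2/1559) = +1.
Reciprocity: 3 ≡ 3 and 1559 ≡ 3 (mod 4), so (3/1559) = −(1559/3).
Reduce top mod 3: now compute (2/3).
Pull out 2: since 3 ≡ 3 (mod 8), (2/3) = -1.
Reached (1/3) = 1. Collecting the sign flips along the way, the symbol is +1.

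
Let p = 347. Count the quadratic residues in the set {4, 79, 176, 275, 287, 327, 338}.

5

(4/347) = +1 → QR.
(79/347) = -1 → non-residue.
(176/347) = +1 → QR.
(275/347) = +1 → QR.
(287/347) = +1 → QR.
(327/347) = +1 → QR.
(338/347) = -1 → non-residue.
Total quadratic residues among the 7: 5.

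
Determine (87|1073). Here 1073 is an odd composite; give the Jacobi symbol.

0

Reciprocity: 87 ≡ 3 and 1073 ≡ 1 (mod 4), so (87/1073) = +(1073/87).
Reduce top mod 87: now compute (29/87).
Reciprocity: 29 ≡ 1 and 87 ≡ 3 (mod 4), so (29/87) = +(87/29).
Reduce top mod 29: now compute (0/29).
Top reduces to 0: gcd > 1, so the symbol is 0.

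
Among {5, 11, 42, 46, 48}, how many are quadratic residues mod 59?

(5/59) = +1 → QR.
(11/59) = -1 → non-residue.
(42/59) = -1 → non-residue.
(46/59) = +1 → QR.
(48/59) = +1 → QR.
Total quadratic residues among the 5: 3.

3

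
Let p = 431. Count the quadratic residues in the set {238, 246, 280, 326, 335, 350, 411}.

(238/431) = +1 → QR.
(246/431) = +1 → QR.
(280/431) = -1 → non-residue.
(326/431) = +1 → QR.
(335/431) = -1 → non-residue.
(350/431) = -1 → non-residue.
(411/431) = -1 → non-residue.
Total quadratic residues among the 7: 3.

3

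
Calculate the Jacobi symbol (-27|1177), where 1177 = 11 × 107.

First reduce: -27 ≡ 1150 (mod 1177).
Pull out 2: since 1177 ≡ 1 (mod 8), (2/1177) = +1.
Reciprocity: 575 ≡ 3 and 1177 ≡ 1 (mod 4), so (575/1177) = +(1177/575).
Reduce top mod 575: now compute (27/575).
Reciprocity: 27 ≡ 3 and 575 ≡ 3 (mod 4), so (27/575) = −(575/27).
Reduce top mod 27: now compute (8/27).
Pull out 2^3: since 27 ≡ 3 (mod 8), (2/27) = -1, so (2/27)^3 = -1.
Reached (1/27) = 1. Collecting the sign flips along the way, the symbol is +1.

1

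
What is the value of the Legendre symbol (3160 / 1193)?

First reduce: 3160 ≡ 774 (mod 1193).
Pull out 2: since 1193 ≡ 1 (mod 8), (2/1193) = +1.
Reciprocity: 387 ≡ 3 and 1193 ≡ 1 (mod 4), so (387/1193) = +(1193/387).
Reduce top mod 387: now compute (32/387).
Pull out 2^5: since 387 ≡ 3 (mod 8), (2/387) = -1, so (2/387)^5 = -1.
Reached (1/387) = 1. Collecting the sign flips along the way, the symbol is -1.

-1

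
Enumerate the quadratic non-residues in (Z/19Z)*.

2, 3, 8, 10, 12, 13, 14, 15, 18

Square k = 1,…,9 (k and 19−k give the same square):
1²=1, 2²=4, 3²=9, 4²=16, 5²≡6, 6²≡17, 7²≡11, 8²≡7, 9²≡5 (mod 19).
The residues are {1, 4, 5, 6, 7, 9, 11, 16, 17}; the non-residues are the remaining 9 nonzero classes.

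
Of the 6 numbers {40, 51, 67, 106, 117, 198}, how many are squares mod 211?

2

(40/211) = -1 → non-residue.
(51/211) = +1 → QR.
(67/211) = -1 → non-residue.
(106/211) = -1 → non-residue.
(117/211) = +1 → QR.
(198/211) = -1 → non-residue.
Total quadratic residues among the 6: 2.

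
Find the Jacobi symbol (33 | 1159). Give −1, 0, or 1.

Reciprocity: 33 ≡ 1 and 1159 ≡ 3 (mod 4), so (33/1159) = +(1159/33).
Reduce top mod 33: now compute (4/33).
Pull out 2^2: since 33 ≡ 1 (mod 8), (2/33) = +1, so (2/33)^2 = +1.
Reached (1/33) = 1. Collecting the sign flips along the way, the symbol is +1.

1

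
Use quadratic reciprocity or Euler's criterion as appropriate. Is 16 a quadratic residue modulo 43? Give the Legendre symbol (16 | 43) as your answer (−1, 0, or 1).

Pull out 2^4: since 43 ≡ 3 (mod 8), (2/43) = -1, so (2/43)^4 = +1.
Reached (1/43) = 1. Collecting the sign flips along the way, the symbol is +1.

1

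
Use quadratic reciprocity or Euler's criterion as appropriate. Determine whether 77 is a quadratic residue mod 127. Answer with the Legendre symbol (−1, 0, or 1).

Reciprocity: 77 ≡ 1 and 127 ≡ 3 (mod 4), so (77/127) = +(127/77).
Reduce top mod 77: now compute (50/77).
Pull out 2: since 77 ≡ 5 (mod 8), (2/77) = -1.
Reciprocity: 25 ≡ 1 and 77 ≡ 1 (mod 4), so (25/77) = +(77/25).
Reduce top mod 25: now compute (2/25).
Pull out 2: since 25 ≡ 1 (mod 8), (2/25) = +1.
Reached (1/25) = 1. Collecting the sign flips along the way, the symbol is -1.

-1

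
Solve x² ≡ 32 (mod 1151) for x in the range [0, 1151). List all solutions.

192, 959

Since 1151 ≡ 3 (mod 4), a square root of 32 is 32^((1151+1)/4) = 32^288 mod 1151.
Repeated squaring: 32^2≡1024, 32^4≡15, 32^8≡225, 32^16≡1132, 32^32≡361, 32^64≡258, 32^128≡957, 32^256≡804 (mod 1151).
32^288 = 32^(256+32) ≡ 192 (mod 1151).
Check: 192² = 36864 ≡ 32 (mod 1151). The two roots are 192 and 959.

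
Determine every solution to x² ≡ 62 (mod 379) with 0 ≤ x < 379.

21, 358

Since 379 ≡ 3 (mod 4), a square root of 62 is 62^((379+1)/4) = 62^95 mod 379.
Repeated squaring: 62^2≡54, 62^4≡263, 62^8≡191, 62^16≡97, 62^32≡313, 62^64≡187 (mod 379).
62^95 = 62^(64+16+8+4+2+1) ≡ 21 (mod 379).
Check: 21² = 441 ≡ 62 (mod 379). The two roots are 21 and 358.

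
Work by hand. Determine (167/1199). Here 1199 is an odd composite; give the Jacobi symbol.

1

Reciprocity: 167 ≡ 3 and 1199 ≡ 3 (mod 4), so (167/1199) = −(1199/167).
Reduce top mod 167: now compute (30/167).
Pull out 2: since 167 ≡ 7 (mod 8), (2/167) = +1.
Reciprocity: 15 ≡ 3 and 167 ≡ 3 (mod 4), so (15/167) = −(167/15).
Reduce top mod 15: now compute (2/15).
Pull out 2: since 15 ≡ 7 (mod 8), (2/15) = +1.
Reached (1/15) = 1. Collecting the sign flips along the way, the symbol is +1.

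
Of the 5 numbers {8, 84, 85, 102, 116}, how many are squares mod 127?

(8/127) = +1 → QR.
(84/127) = +1 → QR.
(85/127) = -1 → non-residue.
(102/127) = -1 → non-residue.
(116/127) = -1 → non-residue.
Total quadratic residues among the 5: 2.

2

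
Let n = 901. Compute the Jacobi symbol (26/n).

-1

Pull out 2: since 901 ≡ 5 (mod 8), (2/901) = -1.
Reciprocity: 13 ≡ 1 and 901 ≡ 1 (mod 4), so (13/901) = +(901/13).
Reduce top mod 13: now compute (4/13).
Pull out 2^2: since 13 ≡ 5 (mod 8), (2/13) = -1, so (2/13)^2 = +1.
Reached (1/13) = 1. Collecting the sign flips along the way, the symbol is -1.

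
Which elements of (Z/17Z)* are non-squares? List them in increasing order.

Square k = 1,…,8 (k and 17−k give the same square):
1²=1, 2²=4, 3²=9, 4²=16, 5²≡8, 6²≡2, 7²≡15, 8²≡13 (mod 17).
The residues are {1, 2, 4, 8, 9, 13, 15, 16}; the non-residues are the remaining 8 nonzero classes.

3,5,6,7,10,11,12,14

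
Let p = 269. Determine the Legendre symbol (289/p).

First reduce: 289 ≡ 20 (mod 269).
Pull out 2^2: since 269 ≡ 5 (mod 8), (2/269) = -1, so (2/269)^2 = +1.
Reciprocity: 5 ≡ 1 and 269 ≡ 1 (mod 4), so (5/269) = +(269/5).
Reduce top mod 5: now compute (4/5).
Pull out 2^2: since 5 ≡ 5 (mod 8), (2/5) = -1, so (2/5)^2 = +1.
Reached (1/5) = 1. Collecting the sign flips along the way, the symbol is +1.

1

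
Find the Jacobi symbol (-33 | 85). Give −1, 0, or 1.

First reduce: -33 ≡ 52 (mod 85).
Pull out 2^2: since 85 ≡ 5 (mod 8), (2/85) = -1, so (2/85)^2 = +1.
Reciprocity: 13 ≡ 1 and 85 ≡ 1 (mod 4), so (13/85) = +(85/13).
Reduce top mod 13: now compute (7/13).
Reciprocity: 7 ≡ 3 and 13 ≡ 1 (mod 4), so (7/13) = +(13/7).
Reduce top mod 7: now compute (6/7).
Pull out 2: since 7 ≡ 7 (mod 8), (2/7) = +1.
Reciprocity: 3 ≡ 3 and 7 ≡ 3 (mod 4), so (3/7) = −(7/3).
Reduce top mod 3: now compute (1/3).
Reached (1/3) = 1. Collecting the sign flips along the way, the symbol is -1.

-1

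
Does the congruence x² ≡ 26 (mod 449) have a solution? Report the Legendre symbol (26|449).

Pull out 2: since 449 ≡ 1 (mod 8), (2/449) = +1.
Reciprocity: 13 ≡ 1 and 449 ≡ 1 (mod 4), so (13/449) = +(449/13).
Reduce top mod 13: now compute (7/13).
Reciprocity: 7 ≡ 3 and 13 ≡ 1 (mod 4), so (7/13) = +(13/7).
Reduce top mod 7: now compute (6/7).
Pull out 2: since 7 ≡ 7 (mod 8), (2/7) = +1.
Reciprocity: 3 ≡ 3 and 7 ≡ 3 (mod 4), so (3/7) = −(7/3).
Reduce top mod 3: now compute (1/3).
Reached (1/3) = 1. Collecting the sign flips along the way, the symbol is -1.

-1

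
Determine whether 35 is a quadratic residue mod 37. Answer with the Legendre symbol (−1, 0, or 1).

Euler's criterion: (35/37) ≡ 35^18 (mod 37).
35^2 ≡ 4 (mod 37)
35^4 ≡ 16 (mod 37)
35^8 ≡ 34 (mod 37)
35^16 ≡ 9 (mod 37)
35^18 = 35^(16+2) ≡ 36 (mod 37).
Result is 36 ≡ −1, so (35/37) = −1.

-1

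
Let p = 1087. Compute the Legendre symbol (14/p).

Euler's criterion: (14/1087) ≡ 14^543 (mod 1087).
14^2 ≡ 196 (mod 1087)
14^4 ≡ 371 (mod 1087)
14^8 ≡ 679 (mod 1087)
14^16 ≡ 153 (mod 1087)
14^32 ≡ 582 (mod 1087)
14^64 ≡ 667 (mod 1087)
14^128 ≡ 306 (mod 1087)
14^256 ≡ 154 (mod 1087)
14^512 ≡ 889 (mod 1087)
14^543 = 14^(512+16+8+4+2+1) ≡ 1086 (mod 1087).
Result is 1086 ≡ −1, so (14/1087) = −1.

-1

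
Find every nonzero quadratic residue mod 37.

1, 3, 4, 7, 9, 10, 11, 12, 16, 21, 25, 26, 27, 28, 30, 33, 34, 36

Square k = 1,…,18 (k and 37−k give the same square):
1²=1, 2²=4, 3²=9, 4²=16, 5²=25, 6²=36, 7²≡12, 8²≡27, 9²≡7, 10²≡26, 11²≡10, 12²≡33, 13²≡21, 14²≡11, 15²≡3, 16²≡34, 17²≡30, 18²≡28 (mod 37).
So the quadratic residues mod 37 are {1, 3, 4, 7, 9, 10, 11, 12, 16, 21, 25, 26, 27, 28, 30, 33, 34, 36}.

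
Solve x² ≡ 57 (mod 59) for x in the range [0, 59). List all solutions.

23, 36

Since 59 ≡ 3 (mod 4), a square root of 57 is 57^((59+1)/4) = 57^15 mod 59.
Repeated squaring: 57^2≡4, 57^4≡16, 57^8≡20 (mod 59).
57^15 = 57^(8+4+2+1) ≡ 36 (mod 59).
Check: 36² = 1296 ≡ 57 (mod 59). The two roots are 23 and 36.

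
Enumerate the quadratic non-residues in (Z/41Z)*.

3, 6, 7, 11, 12, 13, 14, 15, 17, 19, 22, 24, 26, 27, 28, 29, 30, 34, 35, 38

Square k = 1,…,20 (k and 41−k give the same square):
1²=1, 2²=4, 3²=9, 4²=16, 5²=25, 6²=36, 7²≡8, 8²≡23, 9²≡40, 10²≡18, 11²≡39, 12²≡21, 13²≡5, 14²≡32, 15²≡20, 16²≡10, 17²≡2, 18²≡37, 19²≡33, 20²≡31 (mod 41).
The residues are {1, 2, 4, 5, 8, 9, 10, 16, 18, 20, 21, 23, 25, 31, 32, 33, 36, 37, 39, 40}; the non-residues are the remaining 20 nonzero classes.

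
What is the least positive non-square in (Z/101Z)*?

(2/101) = −1, so 2 is the smallest positive non-residue mod 101.

2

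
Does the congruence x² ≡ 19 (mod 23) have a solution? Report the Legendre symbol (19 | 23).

-1

Reciprocity: 19 ≡ 3 and 23 ≡ 3 (mod 4), so (19/23) = −(23/19).
Reduce top mod 19: now compute (4/19).
Pull out 2^2: since 19 ≡ 3 (mod 8), (2/19) = -1, so (2/19)^2 = +1.
Reached (1/19) = 1. Collecting the sign flips along the way, the symbol is -1.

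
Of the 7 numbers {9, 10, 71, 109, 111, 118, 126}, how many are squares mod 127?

(9/127) = +1 → QR.
(10/127) = -1 → non-residue.
(71/127) = +1 → QR.
(109/127) = -1 → non-residue.
(111/127) = -1 → non-residue.
(118/127) = -1 → non-residue.
(126/127) = -1 → non-residue.
Total quadratic residues among the 7: 2.

2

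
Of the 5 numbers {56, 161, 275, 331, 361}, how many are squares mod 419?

(56/419) = -1 → non-residue.
(161/419) = +1 → QR.
(275/419) = -1 → non-residue.
(331/419) = -1 → non-residue.
(361/419) = +1 → QR.
Total quadratic residues among the 5: 2.

2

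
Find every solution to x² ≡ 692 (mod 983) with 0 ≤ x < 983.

Since 983 ≡ 3 (mod 4), a square root of 692 is 692^((983+1)/4) = 692^246 mod 983.
Repeated squaring: 692^2≡143, 692^4≡789, 692^8≡282, 692^16≡884, 692^32≡954, 692^64≡841, 692^128≡504 (mod 983).
692^246 = 692^(128+64+32+16+4+2) ≡ 915 (mod 983).
Check: 915² = 837225 ≡ 692 (mod 983). The two roots are 68 and 915.

68, 915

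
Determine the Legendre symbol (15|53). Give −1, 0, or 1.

Reciprocity: 15 ≡ 3 and 53 ≡ 1 (mod 4), so (15/53) = +(53/15).
Reduce top mod 15: now compute (8/15).
Pull out 2^3: since 15 ≡ 7 (mod 8), (2/15) = +1, so (2/15)^3 = +1.
Reached (1/15) = 1. Collecting the sign flips along the way, the symbol is +1.

1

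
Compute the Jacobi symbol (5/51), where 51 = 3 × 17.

Reciprocity: 5 ≡ 1 and 51 ≡ 3 (mod 4), so (5/51) = +(51/5).
Reduce top mod 5: now compute (1/5).
Reached (1/5) = 1. Collecting the sign flips along the way, the symbol is +1.

1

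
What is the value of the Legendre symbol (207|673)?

1

Euler's criterion: (207/673) ≡ 207^336 (mod 673).
207^2 ≡ 450 (mod 673)
207^4 ≡ 600 (mod 673)
207^8 ≡ 618 (mod 673)
207^16 ≡ 333 (mod 673)
207^32 ≡ 517 (mod 673)
207^64 ≡ 108 (mod 673)
207^128 ≡ 223 (mod 673)
207^256 ≡ 600 (mod 673)
207^336 = 207^(256+64+16) ≡ 1 (mod 673).
Result is 1, so (207/673) = 1.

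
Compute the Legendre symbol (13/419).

1

Euler's criterion: (13/419) ≡ 13^209 (mod 419).
13^2 ≡ 169 (mod 419)
13^4 ≡ 69 (mod 419)
13^8 ≡ 152 (mod 419)
13^16 ≡ 59 (mod 419)
13^32 ≡ 129 (mod 419)
13^64 ≡ 300 (mod 419)
13^128 ≡ 334 (mod 419)
13^209 = 13^(128+64+16+1) ≡ 1 (mod 419).
Result is 1, so (13/419) = 1.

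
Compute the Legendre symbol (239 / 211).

-1

First reduce: 239 ≡ 28 (mod 211).
Pull out 2^2: since 211 ≡ 3 (mod 8), (2/211) = -1, so (2/211)^2 = +1.
Reciprocity: 7 ≡ 3 and 211 ≡ 3 (mod 4), so (7/211) = −(211/7).
Reduce top mod 7: now compute (1/7).
Reached (1/7) = 1. Collecting the sign flips along the way, the symbol is -1.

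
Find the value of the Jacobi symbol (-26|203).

-1

First reduce: -26 ≡ 177 (mod 203).
Reciprocity: 177 ≡ 1 and 203 ≡ 3 (mod 4), so (177/203) = +(203/177).
Reduce top mod 177: now compute (26/177).
Pull out 2: since 177 ≡ 1 (mod 8), (2/177) = +1.
Reciprocity: 13 ≡ 1 and 177 ≡ 1 (mod 4), so (13/177) = +(177/13).
Reduce top mod 13: now compute (8/13).
Pull out 2^3: since 13 ≡ 5 (mod 8), (2/13) = -1, so (2/13)^3 = -1.
Reached (1/13) = 1. Collecting the sign flips along the way, the symbol is -1.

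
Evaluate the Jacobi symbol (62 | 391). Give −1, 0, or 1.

-1

Pull out 2: since 391 ≡ 7 (mod 8), (2/391) = +1.
Reciprocity: 31 ≡ 3 and 391 ≡ 3 (mod 4), so (31/391) = −(391/31).
Reduce top mod 31: now compute (19/31).
Reciprocity: 19 ≡ 3 and 31 ≡ 3 (mod 4), so (19/31) = −(31/19).
Reduce top mod 19: now compute (12/19).
Pull out 2^2: since 19 ≡ 3 (mod 8), (2/19) = -1, so (2/19)^2 = +1.
Reciprocity: 3 ≡ 3 and 19 ≡ 3 (mod 4), so (3/19) = −(19/3).
Reduce top mod 3: now compute (1/3).
Reached (1/3) = 1. Collecting the sign flips along the way, the symbol is -1.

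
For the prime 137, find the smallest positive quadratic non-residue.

(2/137) = +1, so 2 is a residue.
(3/137) = −1, so 3 is the smallest positive non-residue mod 137.

3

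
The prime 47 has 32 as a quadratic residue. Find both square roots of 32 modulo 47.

Since 47 ≡ 3 (mod 4), a square root of 32 is 32^((47+1)/4) = 32^12 mod 47.
Repeated squaring: 32^2≡37, 32^4≡6, 32^8≡36 (mod 47).
32^12 = 32^(8+4) ≡ 28 (mod 47).
Check: 28² = 784 ≡ 32 (mod 47). The two roots are 19 and 28.

19, 28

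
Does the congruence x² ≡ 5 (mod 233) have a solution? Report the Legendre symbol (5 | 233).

-1

Reciprocity: 5 ≡ 1 and 233 ≡ 1 (mod 4), so (5/233) = +(233/5).
Reduce top mod 5: now compute (3/5).
Reciprocity: 3 ≡ 3 and 5 ≡ 1 (mod 4), so (3/5) = +(5/3).
Reduce top mod 3: now compute (2/3).
Pull out 2: since 3 ≡ 3 (mod 8), (2/3) = -1.
Reached (1/3) = 1. Collecting the sign flips along the way, the symbol is -1.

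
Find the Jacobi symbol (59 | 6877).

-1

Reciprocity: 59 ≡ 3 and 6877 ≡ 1 (mod 4), so (59/6877) = +(6877/59).
Reduce top mod 59: now compute (33/59).
Reciprocity: 33 ≡ 1 and 59 ≡ 3 (mod 4), so (33/59) = +(59/33).
Reduce top mod 33: now compute (26/33).
Pull out 2: since 33 ≡ 1 (mod 8), (2/33) = +1.
Reciprocity: 13 ≡ 1 and 33 ≡ 1 (mod 4), so (13/33) = +(33/13).
Reduce top mod 13: now compute (7/13).
Reciprocity: 7 ≡ 3 and 13 ≡ 1 (mod 4), so (7/13) = +(13/7).
Reduce top mod 7: now compute (6/7).
Pull out 2: since 7 ≡ 7 (mod 8), (2/7) = +1.
Reciprocity: 3 ≡ 3 and 7 ≡ 3 (mod 4), so (3/7) = −(7/3).
Reduce top mod 3: now compute (1/3).
Reached (1/3) = 1. Collecting the sign flips along the way, the symbol is -1.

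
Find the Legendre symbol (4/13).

Pull out 2^2: since 13 ≡ 5 (mod 8), (2/13) = -1, so (2/13)^2 = +1.
Reached (1/13) = 1. Collecting the sign flips along the way, the symbol is +1.

1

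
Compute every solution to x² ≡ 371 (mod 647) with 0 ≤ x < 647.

70, 577

Since 647 ≡ 3 (mod 4), a square root of 371 is 371^((647+1)/4) = 371^162 mod 647.
Repeated squaring: 371^2≡477, 371^4≡432, 371^8≡288, 371^16≡128, 371^32≡209, 371^64≡332, 371^128≡234 (mod 647).
371^162 = 371^(128+32+2) ≡ 577 (mod 647).
Check: 577² = 332929 ≡ 371 (mod 647). The two roots are 70 and 577.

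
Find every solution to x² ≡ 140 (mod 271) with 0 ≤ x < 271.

Since 271 ≡ 3 (mod 4), a square root of 140 is 140^((271+1)/4) = 140^68 mod 271.
Repeated squaring: 140^2≡88, 140^4≡156, 140^8≡217, 140^16≡206, 140^32≡160, 140^64≡126 (mod 271).
140^68 = 140^(64+4) ≡ 144 (mod 271).
Check: 144² = 20736 ≡ 140 (mod 271). The two roots are 127 and 144.

127, 144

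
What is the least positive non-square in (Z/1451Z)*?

2

(2/1451) = −1, so 2 is the smallest positive non-residue mod 1451.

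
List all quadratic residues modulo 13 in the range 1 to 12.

Square k = 1,…,6 (k and 13−k give the same square):
1²=1, 2²=4, 3²=9, 4²≡3, 5²≡12, 6²≡10 (mod 13).
So the quadratic residues mod 13 are {1, 3, 4, 9, 10, 12}.

1 3 4 9 10 12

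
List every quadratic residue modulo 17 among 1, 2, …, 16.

Square k = 1,…,8 (k and 17−k give the same square):
1²=1, 2²=4, 3²=9, 4²=16, 5²≡8, 6²≡2, 7²≡15, 8²≡13 (mod 17).
So the quadratic residues mod 17 are {1, 2, 4, 8, 9, 13, 15, 16}.

1,2,4,8,9,13,15,16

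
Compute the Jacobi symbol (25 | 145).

0

Reciprocity: 25 ≡ 1 and 145 ≡ 1 (mod 4), so (25/145) = +(145/25).
Reduce top mod 25: now compute (20/25).
Pull out 2^2: since 25 ≡ 1 (mod 8), (2/25) = +1, so (2/25)^2 = +1.
Reciprocity: 5 ≡ 1 and 25 ≡ 1 (mod 4), so (5/25) = +(25/5).
Reduce top mod 5: now compute (0/5).
Top reduces to 0: gcd > 1, so the symbol is 0.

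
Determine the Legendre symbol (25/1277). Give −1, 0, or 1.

Reciprocity: 25 ≡ 1 and 1277 ≡ 1 (mod 4), so (25/1277) = +(1277/25).
Reduce top mod 25: now compute (2/25).
Pull out 2: since 25 ≡ 1 (mod 8), (2/25) = +1.
Reached (1/25) = 1. Collecting the sign flips along the way, the symbol is +1.

1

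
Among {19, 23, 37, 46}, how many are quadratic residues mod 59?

(19/59) = +1 → QR.
(23/59) = -1 → non-residue.
(37/59) = -1 → non-residue.
(46/59) = +1 → QR.
Total quadratic residues among the 4: 2.

2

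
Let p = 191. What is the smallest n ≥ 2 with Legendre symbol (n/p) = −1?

7

(2/191) = +1, so 2 is a residue.
(3/191) = +1, so 3 is a residue.
(4/191) = +1, so 4 is a residue.
(5/191) = +1, so 5 is a residue.
(6/191) = +1, so 6 is a residue.
(7/191) = −1, so 7 is the smallest positive non-residue mod 191.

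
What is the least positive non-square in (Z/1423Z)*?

3

(2/1423) = +1, so 2 is a residue.
(3/1423) = −1, so 3 is the smallest positive non-residue mod 1423.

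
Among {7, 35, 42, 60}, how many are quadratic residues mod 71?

(7/71) = -1 → non-residue.
(35/71) = -1 → non-residue.
(42/71) = -1 → non-residue.
(60/71) = +1 → QR.
Total quadratic residues among the 4: 1.

1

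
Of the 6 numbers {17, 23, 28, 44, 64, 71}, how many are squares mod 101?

4

(17/101) = +1 → QR.
(23/101) = +1 → QR.
(28/101) = -1 → non-residue.
(44/101) = -1 → non-residue.
(64/101) = +1 → QR.
(71/101) = +1 → QR.
Total quadratic residues among the 6: 4.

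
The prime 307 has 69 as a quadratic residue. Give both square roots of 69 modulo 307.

88, 219

Since 307 ≡ 3 (mod 4), a square root of 69 is 69^((307+1)/4) = 69^77 mod 307.
Repeated squaring: 69^2≡156, 69^4≡83, 69^8≡135, 69^16≡112, 69^32≡264, 69^64≡7 (mod 307).
69^77 = 69^(64+8+4+1) ≡ 219 (mod 307).
Check: 219² = 47961 ≡ 69 (mod 307). The two roots are 88 and 219.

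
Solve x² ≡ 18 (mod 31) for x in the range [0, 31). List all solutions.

Since 31 ≡ 3 (mod 4), a square root of 18 is 18^((31+1)/4) = 18^8 mod 31.
Repeated squaring: 18^2≡14, 18^4≡10, 18^8≡7 (mod 31).
18^8 = 18^(8) ≡ 7 (mod 31).
Check: 7² = 49 ≡ 18 (mod 31). The two roots are 7 and 24.

7, 24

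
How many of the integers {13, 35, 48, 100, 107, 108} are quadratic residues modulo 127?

4

(13/127) = +1 → QR.
(35/127) = +1 → QR.
(48/127) = -1 → non-residue.
(100/127) = +1 → QR.
(107/127) = +1 → QR.
(108/127) = -1 → non-residue.
Total quadratic residues among the 6: 4.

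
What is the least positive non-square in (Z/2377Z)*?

5

(2/2377) = +1, so 2 is a residue.
(3/2377) = +1, so 3 is a residue.
(4/2377) = +1, so 4 is a residue.
(5/2377) = −1, so 5 is the smallest positive non-residue mod 2377.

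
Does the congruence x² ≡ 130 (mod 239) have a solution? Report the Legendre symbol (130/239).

Pull out 2: since 239 ≡ 7 (mod 8), (2/239) = +1.
Reciprocity: 65 ≡ 1 and 239 ≡ 3 (mod 4), so (65/239) = +(239/65).
Reduce top mod 65: now compute (44/65).
Pull out 2^2: since 65 ≡ 1 (mod 8), (2/65) = +1, so (2/65)^2 = +1.
Reciprocity: 11 ≡ 3 and 65 ≡ 1 (mod 4), so (11/65) = +(65/11).
Reduce top mod 11: now compute (10/11).
Pull out 2: since 11 ≡ 3 (mod 8), (2/11) = -1.
Reciprocity: 5 ≡ 1 and 11 ≡ 3 (mod 4), so (5/11) = +(11/5).
Reduce top mod 5: now compute (1/5).
Reached (1/5) = 1. Collecting the sign flips along the way, the symbol is -1.

-1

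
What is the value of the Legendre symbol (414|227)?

Euler's criterion: (414/227) ≡ 187^113 (mod 227).
187^2 ≡ 11 (mod 227)
187^4 ≡ 121 (mod 227)
187^8 ≡ 113 (mod 227)
187^16 ≡ 57 (mod 227)
187^32 ≡ 71 (mod 227)
187^64 ≡ 47 (mod 227)
187^113 = 187^(64+32+16+1) ≡ 226 (mod 227).
Result is 226 ≡ −1, so (414/227) = −1.

-1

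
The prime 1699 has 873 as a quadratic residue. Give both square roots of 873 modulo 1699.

Since 1699 ≡ 3 (mod 4), a square root of 873 is 873^((1699+1)/4) = 873^425 mod 1699.
Repeated squaring: 873^2≡977, 873^4≡1390, 873^8≡337, 873^16≡1435, 873^32≡37, 873^64≡1369, 873^128≡164, 873^256≡1411 (mod 1699).
873^425 = 873^(256+128+32+8+1) ≡ 1348 (mod 1699).
Check: 1348² = 1817104 ≡ 873 (mod 1699). The two roots are 351 and 1348.

351, 1348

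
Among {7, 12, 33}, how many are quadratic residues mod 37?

3

(7/37) = +1 → QR.
(12/37) = +1 → QR.
(33/37) = +1 → QR.
Total quadratic residues among the 3: 3.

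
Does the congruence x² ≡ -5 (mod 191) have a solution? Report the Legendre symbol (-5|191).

-1

First reduce: -5 ≡ 186 (mod 191).
Pull out 2: since 191 ≡ 7 (mod 8), (2/191) = +1.
Reciprocity: 93 ≡ 1 and 191 ≡ 3 (mod 4), so (93/191) = +(191/93).
Reduce top mod 93: now compute (5/93).
Reciprocity: 5 ≡ 1 and 93 ≡ 1 (mod 4), so (5/93) = +(93/5).
Reduce top mod 5: now compute (3/5).
Reciprocity: 3 ≡ 3 and 5 ≡ 1 (mod 4), so (3/5) = +(5/3).
Reduce top mod 3: now compute (2/3).
Pull out 2: since 3 ≡ 3 (mod 8), (2/3) = -1.
Reached (1/3) = 1. Collecting the sign flips along the way, the symbol is -1.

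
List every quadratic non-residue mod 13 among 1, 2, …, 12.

2 5 6 7 8 11

Square k = 1,…,6 (k and 13−k give the same square):
1²=1, 2²=4, 3²=9, 4²≡3, 5²≡12, 6²≡10 (mod 13).
The residues are {1, 3, 4, 9, 10, 12}; the non-residues are the remaining 6 nonzero classes.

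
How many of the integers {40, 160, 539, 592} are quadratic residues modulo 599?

(40/599) = +1 → QR.
(160/599) = +1 → QR.
(539/599) = -1 → non-residue.
(592/599) = +1 → QR.
Total quadratic residues among the 4: 3.

3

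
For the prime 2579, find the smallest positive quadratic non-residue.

2

(2/2579) = −1, so 2 is the smallest positive non-residue mod 2579.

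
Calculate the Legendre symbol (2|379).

-1

Pull out 2: since 379 ≡ 3 (mod 8), (2/379) = -1.
Reached (1/379) = 1. Collecting the sign flips along the way, the symbol is -1.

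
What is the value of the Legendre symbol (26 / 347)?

-1

Pull out 2: since 347 ≡ 3 (mod 8), (2/347) = -1.
Reciprocity: 13 ≡ 1 and 347 ≡ 3 (mod 4), so (13/347) = +(347/13).
Reduce top mod 13: now compute (9/13).
Reciprocity: 9 ≡ 1 and 13 ≡ 1 (mod 4), so (9/13) = +(13/9).
Reduce top mod 9: now compute (4/9).
Pull out 2^2: since 9 ≡ 1 (mod 8), (2/9) = +1, so (2/9)^2 = +1.
Reached (1/9) = 1. Collecting the sign flips along the way, the symbol is -1.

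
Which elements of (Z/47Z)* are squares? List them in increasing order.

1,2,3,4,6,7,8,9,12,14,16,17,18,21,24,25,27,28,32,34,36,37,42

Square k = 1,…,23 (k and 47−k give the same square):
1²=1, 2²=4, 3²=9, 4²=16, 5²=25, 6²=36, 7²≡2, 8²≡17, 9²≡34, 10²≡6, 11²≡27, 12²≡3, 13²≡28, 14²≡8, 15²≡37, 16²≡21, 17²≡7, 18²≡42, 19²≡32, 20²≡24, 21²≡18, 22²≡14, 23²≡12 (mod 47).
So the quadratic residues mod 47 are {1, 2, 3, 4, 6, 7, 8, 9, 12, 14, 16, 17, 18, 21, 24, 25, 27, 28, 32, 34, 36, 37, 42}.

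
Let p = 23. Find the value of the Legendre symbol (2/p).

1

Pull out 2: since 23 ≡ 7 (mod 8), (2/23) = +1.
Reached (1/23) = 1. Collecting the sign flips along the way, the symbol is +1.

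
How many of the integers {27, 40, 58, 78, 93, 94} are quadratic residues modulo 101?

(27/101) = -1 → non-residue.
(40/101) = -1 → non-residue.
(58/101) = +1 → QR.
(78/101) = +1 → QR.
(93/101) = -1 → non-residue.
(94/101) = -1 → non-residue.
Total quadratic residues among the 6: 2.

2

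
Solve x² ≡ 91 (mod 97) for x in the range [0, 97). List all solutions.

24, 73

97 ≡ 1 (mod 4), so we find a root by search.
Trying successive values, 24² = 576 ≡ 91 (mod 97). The other root is 97 − 24 = 73.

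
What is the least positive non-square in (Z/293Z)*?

2

(2/293) = −1, so 2 is the smallest positive non-residue mod 293.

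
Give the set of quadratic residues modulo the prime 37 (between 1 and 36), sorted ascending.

Square k = 1,…,18 (k and 37−k give the same square):
1²=1, 2²=4, 3²=9, 4²=16, 5²=25, 6²=36, 7²≡12, 8²≡27, 9²≡7, 10²≡26, 11²≡10, 12²≡33, 13²≡21, 14²≡11, 15²≡3, 16²≡34, 17²≡30, 18²≡28 (mod 37).
So the quadratic residues mod 37 are {1, 3, 4, 7, 9, 10, 11, 12, 16, 21, 25, 26, 27, 28, 30, 33, 34, 36}.

1 3 4 7 9 10 11 12 16 21 25 26 27 28 30 33 34 36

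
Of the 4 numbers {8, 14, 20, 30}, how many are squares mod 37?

1

(8/37) = -1 → non-residue.
(14/37) = -1 → non-residue.
(20/37) = -1 → non-residue.
(30/37) = +1 → QR.
Total quadratic residues among the 4: 1.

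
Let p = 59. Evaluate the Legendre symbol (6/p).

-1

Euler's criterion: (6/59) ≡ 6^29 (mod 59).
6^2 ≡ 36 (mod 59)
6^4 ≡ 57 (mod 59)
6^8 ≡ 4 (mod 59)
6^16 ≡ 16 (mod 59)
6^29 = 6^(16+8+4+1) ≡ 58 (mod 59).
Result is 58 ≡ −1, so (6/59) = −1.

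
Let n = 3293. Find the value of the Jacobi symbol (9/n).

1

Reciprocity: 9 ≡ 1 and 3293 ≡ 1 (mod 4), so (9/3293) = +(3293/9).
Reduce top mod 9: now compute (8/9).
Pull out 2^3: since 9 ≡ 1 (mod 8), (2/9) = +1, so (2/9)^3 = +1.
Reached (1/9) = 1. Collecting the sign flips along the way, the symbol is +1.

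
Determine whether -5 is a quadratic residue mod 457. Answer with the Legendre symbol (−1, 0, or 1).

-1

Euler's criterion: (-5/457) ≡ 452^228 (mod 457).
452^2 ≡ 25 (mod 457)
452^4 ≡ 168 (mod 457)
452^8 ≡ 347 (mod 457)
452^16 ≡ 218 (mod 457)
452^32 ≡ 453 (mod 457)
452^64 ≡ 16 (mod 457)
452^128 ≡ 256 (mod 457)
452^228 = 452^(128+64+32+4) ≡ 456 (mod 457).
Result is 456 ≡ −1, so (-5/457) = −1.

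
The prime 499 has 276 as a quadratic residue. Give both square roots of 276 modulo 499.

Since 499 ≡ 3 (mod 4), a square root of 276 is 276^((499+1)/4) = 276^125 mod 499.
Repeated squaring: 276^2≡328, 276^4≡299, 276^8≡80, 276^16≡412, 276^32≡84, 276^64≡70 (mod 499).
276^125 = 276^(64+32+16+8+4+1) ≡ 224 (mod 499).
Check: 224² = 50176 ≡ 276 (mod 499). The two roots are 224 and 275.

224, 275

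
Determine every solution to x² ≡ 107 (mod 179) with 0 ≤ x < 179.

69, 110

Since 179 ≡ 3 (mod 4), a square root of 107 is 107^((179+1)/4) = 107^45 mod 179.
Repeated squaring: 107^2≡172, 107^4≡49, 107^8≡74, 107^16≡106, 107^32≡138 (mod 179).
107^45 = 107^(32+8+4+1) ≡ 110 (mod 179).
Check: 110² = 12100 ≡ 107 (mod 179). The two roots are 69 and 110.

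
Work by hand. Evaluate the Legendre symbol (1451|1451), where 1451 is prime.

First reduce: 1451 ≡ 0 (mod 1451).
Top reduces to 0: gcd > 1, so the symbol is 0.

0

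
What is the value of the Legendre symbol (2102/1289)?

First reduce: 2102 ≡ 813 (mod 1289).
Reciprocity: 813 ≡ 1 and 1289 ≡ 1 (mod 4), so (813/1289) = +(1289/813).
Reduce top mod 813: now compute (476/813).
Pull out 2^2: since 813 ≡ 5 (mod 8), (2/813) = -1, so (2/813)^2 = +1.
Reciprocity: 119 ≡ 3 and 813 ≡ 1 (mod 4), so (119/813) = +(813/119).
Reduce top mod 119: now compute (99/119).
Reciprocity: 99 ≡ 3 and 119 ≡ 3 (mod 4), so (99/119) = −(119/99).
Reduce top mod 99: now compute (20/99).
Pull out 2^2: since 99 ≡ 3 (mod 8), (2/99) = -1, so (2/99)^2 = +1.
Reciprocity: 5 ≡ 1 and 99 ≡ 3 (mod 4), so (5/99) = +(99/5).
Reduce top mod 5: now compute (4/5).
Pull out 2^2: since 5 ≡ 5 (mod 8), (2/5) = -1, so (2/5)^2 = +1.
Reached (1/5) = 1. Collecting the sign flips along the way, the symbol is -1.

-1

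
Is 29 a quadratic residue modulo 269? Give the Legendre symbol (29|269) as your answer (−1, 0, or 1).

-1

Reciprocity: 29 ≡ 1 and 269 ≡ 1 (mod 4), so (29/269) = +(269/29).
Reduce top mod 29: now compute (8/29).
Pull out 2^3: since 29 ≡ 5 (mod 8), (2/29) = -1, so (2/29)^3 = -1.
Reached (1/29) = 1. Collecting the sign flips along the way, the symbol is -1.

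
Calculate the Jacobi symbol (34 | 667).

-1

Pull out 2: since 667 ≡ 3 (mod 8), (2/667) = -1.
Reciprocity: 17 ≡ 1 and 667 ≡ 3 (mod 4), so (17/667) = +(667/17).
Reduce top mod 17: now compute (4/17).
Pull out 2^2: since 17 ≡ 1 (mod 8), (2/17) = +1, so (2/17)^2 = +1.
Reached (1/17) = 1. Collecting the sign flips along the way, the symbol is -1.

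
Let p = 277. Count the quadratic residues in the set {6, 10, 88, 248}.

3

(6/277) = -1 → non-residue.
(10/277) = +1 → QR.
(88/277) = +1 → QR.
(248/277) = +1 → QR.
Total quadratic residues among the 4: 3.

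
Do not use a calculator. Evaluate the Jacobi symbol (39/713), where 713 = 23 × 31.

1

Reciprocity: 39 ≡ 3 and 713 ≡ 1 (mod 4), so (39/713) = +(713/39).
Reduce top mod 39: now compute (11/39).
Reciprocity: 11 ≡ 3 and 39 ≡ 3 (mod 4), so (11/39) = −(39/11).
Reduce top mod 11: now compute (6/11).
Pull out 2: since 11 ≡ 3 (mod 8), (2/11) = -1.
Reciprocity: 3 ≡ 3 and 11 ≡ 3 (mod 4), so (3/11) = −(11/3).
Reduce top mod 3: now compute (2/3).
Pull out 2: since 3 ≡ 3 (mod 8), (2/3) = -1.
Reached (1/3) = 1. Collecting the sign flips along the way, the symbol is +1.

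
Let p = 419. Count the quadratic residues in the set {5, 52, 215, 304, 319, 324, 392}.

4

(5/419) = +1 → QR.
(52/419) = +1 → QR.
(215/419) = +1 → QR.
(304/419) = -1 → non-residue.
(319/419) = -1 → non-residue.
(324/419) = +1 → QR.
(392/419) = -1 → non-residue.
Total quadratic residues among the 7: 4.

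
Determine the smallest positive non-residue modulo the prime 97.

5

(2/97) = +1, so 2 is a residue.
(3/97) = +1, so 3 is a residue.
(4/97) = +1, so 4 is a residue.
(5/97) = −1, so 5 is the smallest positive non-residue mod 97.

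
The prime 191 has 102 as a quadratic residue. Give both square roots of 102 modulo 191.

22, 169

Since 191 ≡ 3 (mod 4), a square root of 102 is 102^((191+1)/4) = 102^48 mod 191.
Repeated squaring: 102^2≡90, 102^4≡78, 102^8≡163, 102^16≡20, 102^32≡18 (mod 191).
102^48 = 102^(32+16) ≡ 169 (mod 191).
Check: 169² = 28561 ≡ 102 (mod 191). The two roots are 22 and 169.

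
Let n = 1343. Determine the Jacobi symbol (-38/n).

First reduce: -38 ≡ 1305 (mod 1343).
Reciprocity: 1305 ≡ 1 and 1343 ≡ 3 (mod 4), so (1305/1343) = +(1343/1305).
Reduce top mod 1305: now compute (38/1305).
Pull out 2: since 1305 ≡ 1 (mod 8), (2/1305) = +1.
Reciprocity: 19 ≡ 3 and 1305 ≡ 1 (mod 4), so (19/1305) = +(1305/19).
Reduce top mod 19: now compute (13/19).
Reciprocity: 13 ≡ 1 and 19 ≡ 3 (mod 4), so (13/19) = +(19/13).
Reduce top mod 13: now compute (6/13).
Pull out 2: since 13 ≡ 5 (mod 8), (2/13) = -1.
Reciprocity: 3 ≡ 3 and 13 ≡ 1 (mod 4), so (3/13) = +(13/3).
Reduce top mod 3: now compute (1/3).
Reached (1/3) = 1. Collecting the sign flips along the way, the symbol is -1.

-1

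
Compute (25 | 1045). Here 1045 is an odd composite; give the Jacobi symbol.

0

Reciprocity: 25 ≡ 1 and 1045 ≡ 1 (mod 4), so (25/1045) = +(1045/25).
Reduce top mod 25: now compute (20/25).
Pull out 2^2: since 25 ≡ 1 (mod 8), (2/25) = +1, so (2/25)^2 = +1.
Reciprocity: 5 ≡ 1 and 25 ≡ 1 (mod 4), so (5/25) = +(25/5).
Reduce top mod 5: now compute (0/5).
Top reduces to 0: gcd > 1, so the symbol is 0.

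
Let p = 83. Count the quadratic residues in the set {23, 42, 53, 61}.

(23/83) = +1 → QR.
(42/83) = -1 → non-residue.
(53/83) = -1 → non-residue.
(61/83) = +1 → QR.
Total quadratic residues among the 4: 2.

2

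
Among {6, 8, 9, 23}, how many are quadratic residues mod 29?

3

(6/29) = +1 → QR.
(8/29) = -1 → non-residue.
(9/29) = +1 → QR.
(23/29) = +1 → QR.
Total quadratic residues among the 4: 3.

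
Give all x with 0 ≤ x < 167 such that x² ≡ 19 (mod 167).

Since 167 ≡ 3 (mod 4), a square root of 19 is 19^((167+1)/4) = 19^42 mod 167.
Repeated squaring: 19^2≡27, 19^4≡61, 19^8≡47, 19^16≡38, 19^32≡108 (mod 167).
19^42 = 19^(32+8+2) ≡ 112 (mod 167).
Check: 112² = 12544 ≡ 19 (mod 167). The two roots are 55 and 112.

55, 112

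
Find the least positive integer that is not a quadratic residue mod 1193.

(2/1193) = +1, so 2 is a residue.
(3/1193) = −1, so 3 is the smallest positive non-residue mod 1193.

3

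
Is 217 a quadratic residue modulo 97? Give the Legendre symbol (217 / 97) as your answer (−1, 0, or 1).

-1

First reduce: 217 ≡ 23 (mod 97).
Reciprocity: 23 ≡ 3 and 97 ≡ 1 (mod 4), so (23/97) = +(97/23).
Reduce top mod 23: now compute (5/23).
Reciprocity: 5 ≡ 1 and 23 ≡ 3 (mod 4), so (5/23) = +(23/5).
Reduce top mod 5: now compute (3/5).
Reciprocity: 3 ≡ 3 and 5 ≡ 1 (mod 4), so (3/5) = +(5/3).
Reduce top mod 3: now compute (2/3).
Pull out 2: since 3 ≡ 3 (mod 8), (2/3) = -1.
Reached (1/3) = 1. Collecting the sign flips along the way, the symbol is -1.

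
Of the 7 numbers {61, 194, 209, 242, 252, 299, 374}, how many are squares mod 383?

(61/383) = -1 → non-residue.
(194/383) = -1 → non-residue.
(209/383) = -1 → non-residue.
(242/383) = +1 → QR.
(252/383) = +1 → QR.
(299/383) = -1 → non-residue.
(374/383) = -1 → non-residue.
Total quadratic residues among the 7: 2.

2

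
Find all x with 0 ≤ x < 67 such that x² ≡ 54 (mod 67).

Since 67 ≡ 3 (mod 4), a square root of 54 is 54^((67+1)/4) = 54^17 mod 67.
Repeated squaring: 54^2≡35, 54^4≡19, 54^8≡26, 54^16≡6 (mod 67).
54^17 = 54^(16+1) ≡ 56 (mod 67).
Check: 56² = 3136 ≡ 54 (mod 67). The two roots are 11 and 56.

11, 56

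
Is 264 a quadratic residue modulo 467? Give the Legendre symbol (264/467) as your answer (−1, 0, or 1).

Euler's criterion: (264/467) ≡ 264^233 (mod 467).
264^2 ≡ 113 (mod 467)
264^4 ≡ 160 (mod 467)
264^8 ≡ 382 (mod 467)
264^16 ≡ 220 (mod 467)
264^32 ≡ 299 (mod 467)
264^64 ≡ 204 (mod 467)
264^128 ≡ 53 (mod 467)
264^233 = 264^(128+64+32+8+1) ≡ 1 (mod 467).
Result is 1, so (264/467) = 1.

1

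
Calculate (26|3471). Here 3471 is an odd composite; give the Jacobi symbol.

0

Pull out 2: since 3471 ≡ 7 (mod 8), (2/3471) = +1.
Reciprocity: 13 ≡ 1 and 3471 ≡ 3 (mod 4), so (13/3471) = +(3471/13).
Reduce top mod 13: now compute (0/13).
Top reduces to 0: gcd > 1, so the symbol is 0.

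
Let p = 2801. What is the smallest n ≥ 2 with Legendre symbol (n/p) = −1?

(2/2801) = +1, so 2 is a residue.
(3/2801) = −1, so 3 is the smallest positive non-residue mod 2801.

3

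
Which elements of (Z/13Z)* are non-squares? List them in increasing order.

Square k = 1,…,6 (k and 13−k give the same square):
1²=1, 2²=4, 3²=9, 4²≡3, 5²≡12, 6²≡10 (mod 13).
The residues are {1, 3, 4, 9, 10, 12}; the non-residues are the remaining 6 nonzero classes.

2, 5, 6, 7, 8, 11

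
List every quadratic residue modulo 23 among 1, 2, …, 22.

1, 2, 3, 4, 6, 8, 9, 12, 13, 16, 18

Square k = 1,…,11 (k and 23−k give the same square):
1²=1, 2²=4, 3²=9, 4²=16, 5²≡2, 6²≡13, 7²≡3, 8²≡18, 9²≡12, 10²≡8, 11²≡6 (mod 23).
So the quadratic residues mod 23 are {1, 2, 3, 4, 6, 8, 9, 12, 13, 16, 18}.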